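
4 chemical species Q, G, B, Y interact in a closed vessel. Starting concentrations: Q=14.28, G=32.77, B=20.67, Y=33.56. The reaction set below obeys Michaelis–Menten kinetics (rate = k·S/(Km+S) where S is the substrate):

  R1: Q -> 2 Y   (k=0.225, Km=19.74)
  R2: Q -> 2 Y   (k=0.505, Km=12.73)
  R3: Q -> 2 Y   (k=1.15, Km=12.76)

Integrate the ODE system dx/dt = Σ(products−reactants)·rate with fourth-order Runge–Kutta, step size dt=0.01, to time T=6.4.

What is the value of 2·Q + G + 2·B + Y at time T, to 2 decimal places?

Value at T = 136.23

Check how each reaction changes W = 2·Q + G + 2·B + Y (weight of products minus weight of reactants):
R1: Q -> 2 Y: (1·2) − (2·1) = 2 − 2 = 0
R2: Q -> 2 Y: (1·2) − (2·1) = 2 − 2 = 0
R3: Q -> 2 Y: (1·2) − (2·1) = 2 − 2 = 0
Every reaction leaves W unchanged, so W is conserved and no simulation is needed: W(T) = W(0) = 2·14.28 + 32.77 + 2·20.67 + 33.56 = 136.23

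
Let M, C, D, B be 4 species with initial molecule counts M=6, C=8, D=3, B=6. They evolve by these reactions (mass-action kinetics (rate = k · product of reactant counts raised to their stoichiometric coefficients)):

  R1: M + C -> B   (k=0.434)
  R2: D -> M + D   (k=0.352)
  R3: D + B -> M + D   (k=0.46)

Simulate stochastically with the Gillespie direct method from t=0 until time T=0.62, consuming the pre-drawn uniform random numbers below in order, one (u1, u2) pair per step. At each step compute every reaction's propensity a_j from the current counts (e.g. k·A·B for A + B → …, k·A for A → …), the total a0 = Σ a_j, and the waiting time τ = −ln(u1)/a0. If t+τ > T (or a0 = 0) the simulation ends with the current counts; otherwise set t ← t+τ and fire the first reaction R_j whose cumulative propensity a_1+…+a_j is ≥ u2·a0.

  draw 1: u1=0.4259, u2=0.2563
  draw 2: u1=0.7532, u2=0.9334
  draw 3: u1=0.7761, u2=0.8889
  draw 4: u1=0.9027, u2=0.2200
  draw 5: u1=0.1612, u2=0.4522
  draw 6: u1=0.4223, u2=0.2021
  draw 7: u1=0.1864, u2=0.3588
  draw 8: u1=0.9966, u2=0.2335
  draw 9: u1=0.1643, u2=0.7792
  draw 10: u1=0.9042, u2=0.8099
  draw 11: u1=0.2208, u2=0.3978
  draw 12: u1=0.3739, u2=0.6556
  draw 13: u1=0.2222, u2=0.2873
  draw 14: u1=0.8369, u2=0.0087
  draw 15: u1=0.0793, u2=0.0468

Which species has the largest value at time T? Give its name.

Dominant species at T: B

t=0.000: M=6 C=8 D=3 B=6
Draw 1: a1=20.832, a2=1.056, a3=8.280, a0=30.168; τ=−ln(0.4259)/30.168=0.028 → t=0.028; u2·a0=0.2563·30.168=7.732 ≤ a1=20.832 → R1 fires; M=5 C=7 D=3 B=7
Draw 2: a1=15.190, a2=1.056, a3=9.660, a0=25.906; τ=−ln(0.7532)/25.906=0.011 → t=0.039; u2·a0=0.9334·25.906=24.181; a1+a2=16.246 < 24.181 ≤ a1+…+a3=25.906 → R3 fires; M=6 C=7 D=3 B=6
Draw 3: a1=18.228, a2=1.056, a3=8.280, a0=27.564; τ=−ln(0.7761)/27.564=0.009 → t=0.048; u2·a0=0.8889·27.564=24.502; a1+a2=19.284 < 24.502 ≤ a1+…+a3=27.564 → R3 fires; M=7 C=7 D=3 B=5
Draw 4: a1=21.266, a2=1.056, a3=6.900, a0=29.222; τ=−ln(0.9027)/29.222=0.004 → t=0.052; u2·a0=0.2200·29.222=6.429 ≤ a1=21.266 → R1 fires; M=6 C=6 D=3 B=6
Draw 5: a1=15.624, a2=1.056, a3=8.280, a0=24.960; τ=−ln(0.1612)/24.960=0.073 → t=0.125; u2·a0=0.4522·24.960=11.287 ≤ a1=15.624 → R1 fires; M=5 C=5 D=3 B=7
Draw 6: a1=10.850, a2=1.056, a3=9.660, a0=21.566; τ=−ln(0.4223)/21.566=0.040 → t=0.165; u2·a0=0.2021·21.566=4.358 ≤ a1=10.850 → R1 fires; M=4 C=4 D=3 B=8
Draw 7: a1=6.944, a2=1.056, a3=11.040, a0=19.040; τ=−ln(0.1864)/19.040=0.088 → t=0.253; u2·a0=0.3588·19.040=6.832 ≤ a1=6.944 → R1 fires; M=3 C=3 D=3 B=9
Draw 8: a1=3.906, a2=1.056, a3=12.420, a0=17.382; τ=−ln(0.9966)/17.382=0.000 → t=0.253; u2·a0=0.2335·17.382=4.059; a1=3.906 < 4.059 ≤ a1+a2=4.962 → R2 fires; M=4 C=3 D=3 B=9
Draw 9: a1=5.208, a2=1.056, a3=12.420, a0=18.684; τ=−ln(0.1643)/18.684=0.097 → t=0.350; u2·a0=0.7792·18.684=14.559; a1+a2=6.264 < 14.559 ≤ a1+…+a3=18.684 → R3 fires; M=5 C=3 D=3 B=8
Draw 10: a1=6.510, a2=1.056, a3=11.040, a0=18.606; τ=−ln(0.9042)/18.606=0.005 → t=0.356; u2·a0=0.8099·18.606=15.069; a1+a2=7.566 < 15.069 ≤ a1+…+a3=18.606 → R3 fires; M=6 C=3 D=3 B=7
Draw 11: a1=7.812, a2=1.056, a3=9.660, a0=18.528; τ=−ln(0.2208)/18.528=0.082 → t=0.437; u2·a0=0.3978·18.528=7.370 ≤ a1=7.812 → R1 fires; M=5 C=2 D=3 B=8
Draw 12: a1=4.340, a2=1.056, a3=11.040, a0=16.436; τ=−ln(0.3739)/16.436=0.060 → t=0.497; u2·a0=0.6556·16.436=10.775; a1+a2=5.396 < 10.775 ≤ a1+…+a3=16.436 → R3 fires; M=6 C=2 D=3 B=7
Draw 13: a1=5.208, a2=1.056, a3=9.660, a0=15.924; τ=−ln(0.2222)/15.924=0.094 → t=0.591; u2·a0=0.2873·15.924=4.575 ≤ a1=5.208 → R1 fires; M=5 C=1 D=3 B=8
Draw 14: a1=2.170, a2=1.056, a3=11.040, a0=14.266; τ=−ln(0.8369)/14.266=0.012 → t=0.604; u2·a0=0.0087·14.266=0.124 ≤ a1=2.170 → R1 fires; M=4 C=0 D=3 B=9
Draw 15: a1=0.000, a2=1.056, a3=12.420, a0=13.476; τ=−ln(0.0793)/13.476=0.188 → t=0.792 > T=0.62: stop.
At T=0.62: M=4 C=0 D=3 B=9; the largest is B.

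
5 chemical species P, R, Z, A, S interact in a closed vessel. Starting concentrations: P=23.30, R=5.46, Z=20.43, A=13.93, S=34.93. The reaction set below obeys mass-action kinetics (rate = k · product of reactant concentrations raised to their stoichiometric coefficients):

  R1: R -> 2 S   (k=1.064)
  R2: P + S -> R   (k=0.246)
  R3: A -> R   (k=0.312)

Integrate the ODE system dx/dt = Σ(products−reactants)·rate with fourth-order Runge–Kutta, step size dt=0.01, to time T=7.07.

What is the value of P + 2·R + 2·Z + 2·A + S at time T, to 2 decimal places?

Value at T = 137.87

Check how each reaction changes W = P + 2·R + 2·Z + 2·A + S (weight of products minus weight of reactants):
R1: R -> 2 S: (1·2) − (2·1) = 2 − 2 = 0
R2: P + S -> R: (2·1) − (1·1 + 1·1) = 2 − 2 = 0
R3: A -> R: (2·1) − (2·1) = 2 − 2 = 0
Every reaction leaves W unchanged, so W is conserved and no simulation is needed: W(T) = W(0) = 23.30 + 2·5.46 + 2·20.43 + 2·13.93 + 34.93 = 137.87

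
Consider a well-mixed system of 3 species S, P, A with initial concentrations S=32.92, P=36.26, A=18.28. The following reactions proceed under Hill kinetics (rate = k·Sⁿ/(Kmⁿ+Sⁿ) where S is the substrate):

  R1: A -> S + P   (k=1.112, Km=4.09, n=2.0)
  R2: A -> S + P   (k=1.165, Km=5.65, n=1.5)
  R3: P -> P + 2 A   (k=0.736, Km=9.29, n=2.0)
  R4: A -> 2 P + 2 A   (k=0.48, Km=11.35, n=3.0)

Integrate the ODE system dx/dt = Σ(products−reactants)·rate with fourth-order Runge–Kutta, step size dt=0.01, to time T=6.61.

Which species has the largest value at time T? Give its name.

Dominant species at T: P

RK4 with dt=0.01: 661 steps to T=6.61. Trajectory (selected grid times):
t=0.00: S=32.92 P=36.26 A=18.28
t=0.73: S=34.42 P=38.32 A=18.08
t=1.47: S=35.93 P=40.40 A=17.88
t=2.20: S=37.43 P=42.45 A=17.69
t=2.94: S=38.94 P=44.52 A=17.50
t=3.67: S=40.42 P=46.56 A=17.32
t=4.41: S=41.93 P=48.62 A=17.14
t=5.14: S=43.41 P=50.64 A=16.96
t=5.88: S=44.91 P=52.68 A=16.79
t=6.61: S=46.38 P=54.69 A=16.63
At T=6.61: S=46.38 P=54.69 A=16.63; the largest is P.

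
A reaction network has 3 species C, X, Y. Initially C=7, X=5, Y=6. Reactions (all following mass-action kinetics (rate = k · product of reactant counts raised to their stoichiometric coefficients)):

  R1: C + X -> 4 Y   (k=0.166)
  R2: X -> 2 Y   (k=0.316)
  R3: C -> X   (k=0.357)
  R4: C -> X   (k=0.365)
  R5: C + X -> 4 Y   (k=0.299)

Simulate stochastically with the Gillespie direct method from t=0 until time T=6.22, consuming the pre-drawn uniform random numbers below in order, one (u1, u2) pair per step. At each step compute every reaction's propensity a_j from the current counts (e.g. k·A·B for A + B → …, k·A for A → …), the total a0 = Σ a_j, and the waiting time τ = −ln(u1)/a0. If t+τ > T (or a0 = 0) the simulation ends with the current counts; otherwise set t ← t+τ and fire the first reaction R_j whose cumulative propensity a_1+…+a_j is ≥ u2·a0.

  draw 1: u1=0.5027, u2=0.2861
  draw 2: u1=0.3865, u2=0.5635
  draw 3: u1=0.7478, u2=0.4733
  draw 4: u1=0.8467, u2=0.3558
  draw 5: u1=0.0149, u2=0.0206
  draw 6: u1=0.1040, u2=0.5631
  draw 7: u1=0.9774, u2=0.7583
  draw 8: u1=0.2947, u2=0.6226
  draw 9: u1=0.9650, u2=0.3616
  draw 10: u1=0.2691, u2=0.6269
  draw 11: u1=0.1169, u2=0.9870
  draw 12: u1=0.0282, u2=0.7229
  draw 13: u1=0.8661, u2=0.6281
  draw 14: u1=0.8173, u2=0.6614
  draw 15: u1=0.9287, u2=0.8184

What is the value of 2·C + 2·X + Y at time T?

Check how each reaction changes W = 2·C + 2·X + Y (weight of products minus weight of reactants):
R1: C + X -> 4 Y: (1·4) − (2·1 + 2·1) = 4 − 4 = 0
R2: X -> 2 Y: (1·2) − (2·1) = 2 − 2 = 0
R3: C -> X: (2·1) − (2·1) = 2 − 2 = 0
R4: C -> X: (2·1) − (2·1) = 2 − 2 = 0
R5: C + X -> 4 Y: (1·4) − (2·1 + 2·1) = 4 − 4 = 0
Every reaction leaves W unchanged, so W is conserved and no simulation is needed: W(T) = W(0) = 2·7 + 2·5 + 6 = 30

Value at T = 30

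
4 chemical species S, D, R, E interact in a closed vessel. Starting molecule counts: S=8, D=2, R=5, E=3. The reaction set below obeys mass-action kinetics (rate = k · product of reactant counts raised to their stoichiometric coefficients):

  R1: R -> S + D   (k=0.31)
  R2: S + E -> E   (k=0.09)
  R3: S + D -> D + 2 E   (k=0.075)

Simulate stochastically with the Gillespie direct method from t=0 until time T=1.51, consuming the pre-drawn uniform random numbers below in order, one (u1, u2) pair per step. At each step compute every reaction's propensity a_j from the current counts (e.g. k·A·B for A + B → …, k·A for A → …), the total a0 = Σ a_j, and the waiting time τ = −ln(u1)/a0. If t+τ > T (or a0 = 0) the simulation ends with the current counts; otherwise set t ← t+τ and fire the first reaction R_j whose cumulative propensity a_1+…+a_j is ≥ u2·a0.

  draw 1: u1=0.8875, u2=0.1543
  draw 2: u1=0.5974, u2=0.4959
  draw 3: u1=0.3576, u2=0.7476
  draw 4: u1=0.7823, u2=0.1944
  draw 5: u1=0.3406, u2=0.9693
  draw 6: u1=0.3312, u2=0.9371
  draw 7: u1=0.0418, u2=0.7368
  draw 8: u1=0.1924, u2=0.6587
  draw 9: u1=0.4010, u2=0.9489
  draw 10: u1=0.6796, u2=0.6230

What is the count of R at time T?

R at T = 3

t=0.000: S=8 D=2 R=5 E=3
Draw 1: a1=1.550, a2=2.160, a3=1.200, a0=4.910; τ=−ln(0.8875)/4.910=0.024 → t=0.024; u2·a0=0.1543·4.910=0.758 ≤ a1=1.550 → R1 fires; S=9 D=3 R=4 E=3
Draw 2: a1=1.240, a2=2.430, a3=2.025, a0=5.695; τ=−ln(0.5974)/5.695=0.090 → t=0.115; u2·a0=0.4959·5.695=2.824; a1=1.240 < 2.824 ≤ a1+a2=3.670 → R2 fires; S=8 D=3 R=4 E=3
Draw 3: a1=1.240, a2=2.160, a3=1.800, a0=5.200; τ=−ln(0.3576)/5.200=0.198 → t=0.313; u2·a0=0.7476·5.200=3.888; a1+a2=3.400 < 3.888 ≤ a1+…+a3=5.200 → R3 fires; S=7 D=3 R=4 E=5
Draw 4: a1=1.240, a2=3.150, a3=1.575, a0=5.965; τ=−ln(0.7823)/5.965=0.041 → t=0.354; u2·a0=0.1944·5.965=1.160 ≤ a1=1.240 → R1 fires; S=8 D=4 R=3 E=5
Draw 5: a1=0.930, a2=3.600, a3=2.400, a0=6.930; τ=−ln(0.3406)/6.930=0.155 → t=0.509; u2·a0=0.9693·6.930=6.717; a1+a2=4.530 < 6.717 ≤ a1+…+a3=6.930 → R3 fires; S=7 D=4 R=3 E=7
Draw 6: a1=0.930, a2=4.410, a3=2.100, a0=7.440; τ=−ln(0.3312)/7.440=0.149 → t=0.658; u2·a0=0.9371·7.440=6.972; a1+a2=5.340 < 6.972 ≤ a1+…+a3=7.440 → R3 fires; S=6 D=4 R=3 E=9
Draw 7: a1=0.930, a2=4.860, a3=1.800, a0=7.590; τ=−ln(0.0418)/7.590=0.418 → t=1.076; u2·a0=0.7368·7.590=5.592; a1=0.930 < 5.592 ≤ a1+a2=5.790 → R2 fires; S=5 D=4 R=3 E=9
Draw 8: a1=0.930, a2=4.050, a3=1.500, a0=6.480; τ=−ln(0.1924)/6.480=0.254 → t=1.330; u2·a0=0.6587·6.480=4.268; a1=0.930 < 4.268 ≤ a1+a2=4.980 → R2 fires; S=4 D=4 R=3 E=9
Draw 9: a1=0.930, a2=3.240, a3=1.200, a0=5.370; τ=−ln(0.4010)/5.370=0.170 → t=1.500; u2·a0=0.9489·5.370=5.096; a1+a2=4.170 < 5.096 ≤ a1+…+a3=5.370 → R3 fires; S=3 D=4 R=3 E=11
Draw 10: a1=0.930, a2=2.970, a3=0.900, a0=4.800; τ=−ln(0.6796)/4.800=0.080 → t=1.581 > T=1.51: stop.
Read off R at T=1.51: 3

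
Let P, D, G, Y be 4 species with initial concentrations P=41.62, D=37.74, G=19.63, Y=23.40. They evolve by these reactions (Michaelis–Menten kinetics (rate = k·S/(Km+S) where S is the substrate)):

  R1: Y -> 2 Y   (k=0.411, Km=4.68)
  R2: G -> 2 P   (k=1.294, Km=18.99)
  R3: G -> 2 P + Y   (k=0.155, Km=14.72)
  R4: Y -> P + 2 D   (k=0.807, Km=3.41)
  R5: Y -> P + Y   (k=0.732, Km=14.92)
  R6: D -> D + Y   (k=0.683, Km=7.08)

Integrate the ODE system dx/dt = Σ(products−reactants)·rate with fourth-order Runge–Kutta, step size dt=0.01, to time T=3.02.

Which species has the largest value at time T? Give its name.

Dominant species at T: P

RK4 with dt=0.01: 302 steps to T=3.02. Trajectory (selected grid times):
t=0.00: P=41.62 D=37.74 G=19.63 Y=23.40
t=0.34: P=42.52 D=38.22 G=19.38 Y=23.50
t=0.67: P=43.39 D=38.68 G=19.13 Y=23.60
t=1.01: P=44.28 D=39.16 G=18.88 Y=23.71
t=1.34: P=45.14 D=39.63 G=18.64 Y=23.81
t=1.68: P=46.03 D=40.11 G=18.40 Y=23.91
t=2.01: P=46.88 D=40.58 G=18.16 Y=24.01
t=2.35: P=47.77 D=41.06 G=17.91 Y=24.11
t=2.68: P=48.62 D=41.52 G=17.68 Y=24.21
t=3.02: P=49.49 D=42.00 G=17.44 Y=24.32
At T=3.02: P=49.49 D=42.00 G=17.44 Y=24.32; the largest is P.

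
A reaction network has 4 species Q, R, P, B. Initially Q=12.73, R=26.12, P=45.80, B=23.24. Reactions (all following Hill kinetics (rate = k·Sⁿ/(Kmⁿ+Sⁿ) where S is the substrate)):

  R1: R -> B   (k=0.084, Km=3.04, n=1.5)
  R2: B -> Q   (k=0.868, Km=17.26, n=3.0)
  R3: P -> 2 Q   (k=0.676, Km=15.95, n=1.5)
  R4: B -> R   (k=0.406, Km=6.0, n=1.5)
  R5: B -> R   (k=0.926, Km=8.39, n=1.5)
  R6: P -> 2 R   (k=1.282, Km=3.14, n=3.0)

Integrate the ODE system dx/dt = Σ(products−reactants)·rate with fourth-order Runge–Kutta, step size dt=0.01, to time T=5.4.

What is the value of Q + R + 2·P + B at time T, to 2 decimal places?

Check how each reaction changes W = Q + R + 2·P + B (weight of products minus weight of reactants):
R1: R -> B: (1·1) − (1·1) = 1 − 1 = 0
R2: B -> Q: (1·1) − (1·1) = 1 − 1 = 0
R3: P -> 2 Q: (1·2) − (2·1) = 2 − 2 = 0
R4: B -> R: (1·1) − (1·1) = 1 − 1 = 0
R5: B -> R: (1·1) − (1·1) = 1 − 1 = 0
R6: P -> 2 R: (1·2) − (2·1) = 2 − 2 = 0
Every reaction leaves W unchanged, so W is conserved and no simulation is needed: W(T) = W(0) = 12.73 + 26.12 + 2·45.80 + 23.24 = 153.69

Value at T = 153.69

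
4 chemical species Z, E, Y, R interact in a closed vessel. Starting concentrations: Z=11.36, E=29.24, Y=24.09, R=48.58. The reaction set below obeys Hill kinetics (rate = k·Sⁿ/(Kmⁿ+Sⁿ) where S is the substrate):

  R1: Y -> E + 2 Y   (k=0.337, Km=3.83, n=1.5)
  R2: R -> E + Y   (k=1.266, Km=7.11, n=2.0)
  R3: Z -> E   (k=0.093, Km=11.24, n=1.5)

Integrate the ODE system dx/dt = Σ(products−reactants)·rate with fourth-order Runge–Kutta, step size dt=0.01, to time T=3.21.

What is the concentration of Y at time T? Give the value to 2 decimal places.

RK4 with dt=0.01: 321 steps to T=3.21. Trajectory (selected grid times):
t=0.00: Z=11.36 E=29.24 Y=24.09 R=48.58
t=0.36: Z=11.34 E=29.82 Y=24.65 R=48.13
t=0.71: Z=11.33 E=30.38 Y=25.20 R=47.70
t=1.07: Z=11.31 E=30.96 Y=25.76 R=47.25
t=1.43: Z=11.29 E=31.53 Y=26.32 R=46.81
t=1.78: Z=11.28 E=32.09 Y=26.86 R=46.38
t=2.14: Z=11.26 E=32.67 Y=27.42 R=45.93
t=2.50: Z=11.24 E=33.25 Y=27.98 R=45.49
t=2.85: Z=11.23 E=33.81 Y=28.53 R=45.05
t=3.21: Z=11.21 E=34.39 Y=29.09 R=44.61
Read off Y at T=3.21: 29.09

Y at T = 29.09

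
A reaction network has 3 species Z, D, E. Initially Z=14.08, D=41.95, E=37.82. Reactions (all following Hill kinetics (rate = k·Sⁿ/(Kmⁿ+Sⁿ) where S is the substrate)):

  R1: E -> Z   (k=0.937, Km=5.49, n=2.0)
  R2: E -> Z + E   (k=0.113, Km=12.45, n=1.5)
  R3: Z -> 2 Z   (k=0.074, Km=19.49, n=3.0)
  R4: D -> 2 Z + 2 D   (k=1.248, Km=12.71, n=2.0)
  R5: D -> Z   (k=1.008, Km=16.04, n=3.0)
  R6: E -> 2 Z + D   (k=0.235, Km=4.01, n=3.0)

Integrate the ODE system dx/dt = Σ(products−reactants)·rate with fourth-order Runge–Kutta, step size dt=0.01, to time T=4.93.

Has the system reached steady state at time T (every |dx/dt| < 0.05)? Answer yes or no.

RK4 with dt=0.01: 493 steps to T=4.93. Trajectory (selected grid times):
t=0.00: Z=14.08 D=41.95 E=37.82
t=0.55: Z=16.69 D=42.18 E=37.19
t=1.10: Z=19.31 D=42.42 E=36.55
t=1.64: Z=21.88 D=42.64 E=35.93
t=2.19: Z=24.51 D=42.88 E=35.30
t=2.74: Z=27.14 D=43.11 E=34.67
t=3.29: Z=29.77 D=43.34 E=34.04
t=3.83: Z=32.36 D=43.57 E=33.42
t=4.38: Z=35.00 D=43.81 E=32.79
t=4.93: Z=37.64 D=44.04 E=32.16
Rates at T: R1=0.9105, R2=0.0911, R3=0.0650, R4=1.1520, R5=0.9615, R6=0.2345
dx/dt at T (Σ net stoichiometry × rate): Z=+4.8012, D=+0.4250, E=-1.1450
Largest |dx/dt| is |+4.8012| (Z) ≥ 0.05 → not steady.

Steady state at T: no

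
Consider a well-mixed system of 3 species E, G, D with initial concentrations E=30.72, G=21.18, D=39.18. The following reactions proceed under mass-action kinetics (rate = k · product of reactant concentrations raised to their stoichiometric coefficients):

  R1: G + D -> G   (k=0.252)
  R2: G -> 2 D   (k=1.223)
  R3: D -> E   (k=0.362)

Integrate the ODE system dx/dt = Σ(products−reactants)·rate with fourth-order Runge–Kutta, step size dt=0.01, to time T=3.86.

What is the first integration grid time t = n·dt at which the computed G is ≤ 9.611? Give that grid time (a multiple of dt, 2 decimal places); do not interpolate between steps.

RK4 with dt=0.01: 386 steps to T=3.86. Trajectory (selected grid times):
t=0.00: E=30.72 G=21.18 D=39.18
t=0.43: E=34.04 G=12.52 D=13.22
t=0.64: E=34.95 G=9.68 D=10.98
t=0.65: E=34.99 G=9.56 D=10.91
t=0.86: E=35.78 G=7.40 D=9.84
t=1.29: E=37.21 G=4.37 D=8.69
t=1.72: E=38.50 G=2.58 D=7.91
t=2.14: E=39.65 G=1.55 D=7.21
t=2.57: E=40.72 G=0.91 D=6.51
t=3.00: E=41.68 G=0.54 D=5.82
t=3.43: E=42.53 G=0.32 D=5.16
t=3.86: E=43.28 G=0.19 D=4.53
G(0.64)=9.683 > 9.611 but G(0.65)=9.565 ≤ 9.611, so the first grid time is t=0.65.

Threshold first reached at t = 0.65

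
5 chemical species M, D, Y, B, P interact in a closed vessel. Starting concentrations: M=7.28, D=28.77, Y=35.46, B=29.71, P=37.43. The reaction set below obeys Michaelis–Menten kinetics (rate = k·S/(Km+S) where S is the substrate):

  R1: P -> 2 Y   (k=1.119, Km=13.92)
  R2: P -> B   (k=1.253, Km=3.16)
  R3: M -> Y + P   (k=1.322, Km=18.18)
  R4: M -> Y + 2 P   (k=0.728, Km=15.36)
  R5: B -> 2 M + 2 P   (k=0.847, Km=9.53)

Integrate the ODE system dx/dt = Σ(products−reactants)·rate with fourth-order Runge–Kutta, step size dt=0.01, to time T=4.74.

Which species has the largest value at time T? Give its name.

Dominant species at T: Y

RK4 with dt=0.01: 474 steps to T=4.74. Trajectory (selected grid times):
t=0.00: M=7.28 D=28.77 Y=35.46 B=29.71 P=37.43
t=0.53: M=7.63 D=28.77 Y=36.65 B=29.98 P=37.52
t=1.05: M=7.97 D=28.77 Y=37.84 B=30.25 P=37.63
t=1.58: M=8.30 D=28.77 Y=39.05 B=30.52 P=37.75
t=2.11: M=8.62 D=28.77 Y=40.28 B=30.79 P=37.88
t=2.63: M=8.94 D=28.77 Y=41.49 B=31.05 P=38.03
t=3.16: M=9.25 D=28.77 Y=42.74 B=31.32 P=38.19
t=3.69: M=9.55 D=28.77 Y=43.99 B=31.59 P=38.36
t=4.21: M=9.84 D=28.77 Y=45.23 B=31.86 P=38.54
t=4.74: M=10.13 D=28.77 Y=46.51 B=32.12 P=38.74
At T=4.74: M=10.13 D=28.77 Y=46.51 B=32.12 P=38.74; the largest is Y.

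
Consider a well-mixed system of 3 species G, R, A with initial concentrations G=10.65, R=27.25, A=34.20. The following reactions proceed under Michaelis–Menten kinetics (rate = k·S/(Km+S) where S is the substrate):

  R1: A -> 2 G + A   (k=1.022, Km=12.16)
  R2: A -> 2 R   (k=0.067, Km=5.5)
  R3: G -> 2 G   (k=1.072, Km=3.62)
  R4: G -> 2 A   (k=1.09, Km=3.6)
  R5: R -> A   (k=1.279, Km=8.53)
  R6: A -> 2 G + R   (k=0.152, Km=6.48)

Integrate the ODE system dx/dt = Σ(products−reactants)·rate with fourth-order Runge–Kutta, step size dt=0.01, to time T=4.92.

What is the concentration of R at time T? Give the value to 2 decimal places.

R at T = 23.76

RK4 with dt=0.01: 492 steps to T=4.92. Trajectory (selected grid times):
t=0.00: G=10.65 R=27.25 A=34.20
t=0.55: G=11.62 R=26.85 A=35.54
t=1.09: G=12.57 R=26.46 A=36.87
t=1.64: G=13.56 R=26.06 A=38.24
t=2.19: G=14.55 R=25.67 A=39.61
t=2.73: G=15.53 R=25.29 A=40.98
t=3.28: G=16.54 R=24.90 A=42.38
t=3.83: G=17.55 R=24.51 A=43.79
t=4.37: G=18.55 R=24.14 A=45.17
t=4.92: G=19.58 R=23.76 A=46.60
Read off R at T=4.92: 23.76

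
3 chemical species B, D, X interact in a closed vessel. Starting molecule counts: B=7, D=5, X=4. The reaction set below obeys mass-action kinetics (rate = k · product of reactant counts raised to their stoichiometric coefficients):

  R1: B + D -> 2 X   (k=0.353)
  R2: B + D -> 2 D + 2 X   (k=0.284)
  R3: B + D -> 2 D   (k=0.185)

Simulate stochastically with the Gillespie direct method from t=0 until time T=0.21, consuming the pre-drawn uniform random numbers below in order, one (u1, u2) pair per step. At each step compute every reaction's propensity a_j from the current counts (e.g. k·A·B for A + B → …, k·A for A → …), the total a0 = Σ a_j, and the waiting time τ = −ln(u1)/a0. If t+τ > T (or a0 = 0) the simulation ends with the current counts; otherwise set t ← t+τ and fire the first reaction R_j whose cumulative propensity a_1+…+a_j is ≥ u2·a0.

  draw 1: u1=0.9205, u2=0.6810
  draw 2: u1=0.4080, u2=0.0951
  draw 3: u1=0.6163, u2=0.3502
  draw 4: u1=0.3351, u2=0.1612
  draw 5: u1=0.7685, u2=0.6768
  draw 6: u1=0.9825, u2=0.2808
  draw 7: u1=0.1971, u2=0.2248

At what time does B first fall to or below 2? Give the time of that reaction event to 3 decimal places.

t=0.000: B=7 D=5 X=4
Draw 1: a1=12.355, a2=9.940, a3=6.475, a0=28.770; τ=−ln(0.9205)/28.770=0.003 → t=0.003; u2·a0=0.6810·28.770=19.592; a1=12.355 < 19.592 ≤ a1+a2=22.295 → R2 fires; B=6 D=6 X=6
Draw 2: a1=12.708, a2=10.224, a3=6.660, a0=29.592; τ=−ln(0.4080)/29.592=0.030 → t=0.033; u2·a0=0.0951·29.592=2.814 ≤ a1=12.708 → R1 fires; B=5 D=5 X=8
Draw 3: a1=8.825, a2=7.100, a3=4.625, a0=20.550; τ=−ln(0.6163)/20.550=0.024 → t=0.057; u2·a0=0.3502·20.550=7.197 ≤ a1=8.825 → R1 fires; B=4 D=4 X=10
Draw 4: a1=5.648, a2=4.544, a3=2.960, a0=13.152; τ=−ln(0.3351)/13.152=0.083 → t=0.140; u2·a0=0.1612·13.152=2.120 ≤ a1=5.648 → R1 fires; B=3 D=3 X=12
Draw 5: a1=3.177, a2=2.556, a3=1.665, a0=7.398; τ=−ln(0.7685)/7.398=0.036 → t=0.175; u2·a0=0.6768·7.398=5.007; a1=3.177 < 5.007 ≤ a1+a2=5.733 → R2 fires; B=2 D=4 X=14
Draw 6: a1=2.824, a2=2.272, a3=1.480, a0=6.576; τ=−ln(0.9825)/6.576=0.003 → t=0.178; u2·a0=0.2808·6.576=1.847 ≤ a1=2.824 → R1 fires; B=1 D=3 X=16
Draw 7: a1=1.059, a2=0.852, a3=0.555, a0=2.466; τ=−ln(0.1971)/2.466=0.659 → t=0.837 > T=0.21: stop.
B first becomes ≤ 2 when it reaches 2 at the event at t=0.175.

Threshold first reached at t = 0.175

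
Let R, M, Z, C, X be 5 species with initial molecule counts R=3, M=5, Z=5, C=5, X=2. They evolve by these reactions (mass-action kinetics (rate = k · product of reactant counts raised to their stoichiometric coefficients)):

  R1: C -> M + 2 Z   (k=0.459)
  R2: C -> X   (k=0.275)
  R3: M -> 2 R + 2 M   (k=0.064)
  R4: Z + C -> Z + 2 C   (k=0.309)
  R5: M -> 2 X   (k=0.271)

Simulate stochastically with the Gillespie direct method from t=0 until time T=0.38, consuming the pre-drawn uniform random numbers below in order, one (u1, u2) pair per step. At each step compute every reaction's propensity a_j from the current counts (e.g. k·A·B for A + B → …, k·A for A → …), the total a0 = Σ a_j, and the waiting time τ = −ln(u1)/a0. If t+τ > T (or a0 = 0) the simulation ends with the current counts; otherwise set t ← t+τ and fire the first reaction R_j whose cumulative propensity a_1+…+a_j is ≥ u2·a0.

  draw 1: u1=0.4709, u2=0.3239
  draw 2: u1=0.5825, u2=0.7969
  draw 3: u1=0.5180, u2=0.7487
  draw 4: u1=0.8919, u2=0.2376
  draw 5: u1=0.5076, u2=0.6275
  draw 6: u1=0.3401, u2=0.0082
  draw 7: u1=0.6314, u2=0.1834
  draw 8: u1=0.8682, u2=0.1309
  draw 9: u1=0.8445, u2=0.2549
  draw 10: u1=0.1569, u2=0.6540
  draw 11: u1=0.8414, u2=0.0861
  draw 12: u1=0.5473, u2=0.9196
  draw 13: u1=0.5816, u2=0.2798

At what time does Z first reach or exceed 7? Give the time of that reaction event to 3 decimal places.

t=0.000: R=3 M=5 Z=5 C=5 X=2
Draw 1: a1=2.295, a2=1.375, a3=0.320, a4=7.725, a5=1.355, a0=13.070; τ=−ln(0.4709)/13.070=0.058 → t=0.058; u2·a0=0.3239·13.070=4.233; a1+…+a3=3.990 < 4.233 ≤ a1+…+a4=11.715 → R4 fires; R=3 M=5 Z=5 C=6 X=2
Draw 2: a1=2.754, a2=1.650, a3=0.320, a4=9.270, a5=1.355, a0=15.349; τ=−ln(0.5825)/15.349=0.035 → t=0.093; u2·a0=0.7969·15.349=12.232; a1+…+a3=4.724 < 12.232 ≤ a1+…+a4=13.994 → R4 fires; R=3 M=5 Z=5 C=7 X=2
Draw 3: a1=3.213, a2=1.925, a3=0.320, a4=10.815, a5=1.355, a0=17.628; τ=−ln(0.5180)/17.628=0.037 → t=0.130; u2·a0=0.7487·17.628=13.198; a1+…+a3=5.458 < 13.198 ≤ a1+…+a4=16.273 → R4 fires; R=3 M=5 Z=5 C=8 X=2
Draw 4: a1=3.672, a2=2.200, a3=0.320, a4=12.360, a5=1.355, a0=19.907; τ=−ln(0.8919)/19.907=0.006 → t=0.136; u2·a0=0.2376·19.907=4.730; a1=3.672 < 4.730 ≤ a1+a2=5.872 → R2 fires; R=3 M=5 Z=5 C=7 X=3
Draw 5: a1=3.213, a2=1.925, a3=0.320, a4=10.815, a5=1.355, a0=17.628; τ=−ln(0.5076)/17.628=0.038 → t=0.174; u2·a0=0.6275·17.628=11.062; a1+…+a3=5.458 < 11.062 ≤ a1+…+a4=16.273 → R4 fires; R=3 M=5 Z=5 C=8 X=3
Draw 6: a1=3.672, a2=2.200, a3=0.320, a4=12.360, a5=1.355, a0=19.907; τ=−ln(0.3401)/19.907=0.054 → t=0.229; u2·a0=0.0082·19.907=0.163 ≤ a1=3.672 → R1 fires; R=3 M=6 Z=7 C=7 X=3
Draw 7: a1=3.213, a2=1.925, a3=0.384, a4=15.141, a5=1.626, a0=22.289; τ=−ln(0.6314)/22.289=0.021 → t=0.249; u2·a0=0.1834·22.289=4.088; a1=3.213 < 4.088 ≤ a1+a2=5.138 → R2 fires; R=3 M=6 Z=7 C=6 X=4
Draw 8: a1=2.754, a2=1.650, a3=0.384, a4=12.978, a5=1.626, a0=19.392; τ=−ln(0.8682)/19.392=0.007 → t=0.256; u2·a0=0.1309·19.392=2.538 ≤ a1=2.754 → R1 fires; R=3 M=7 Z=9 C=5 X=4
Draw 9: a1=2.295, a2=1.375, a3=0.448, a4=13.905, a5=1.897, a0=19.920; τ=−ln(0.8445)/19.920=0.008 → t=0.265; u2·a0=0.2549·19.920=5.078; a1+…+a3=4.118 < 5.078 ≤ a1+…+a4=18.023 → R4 fires; R=3 M=7 Z=9 C=6 X=4
Draw 10: a1=2.754, a2=1.650, a3=0.448, a4=16.686, a5=1.897, a0=23.435; τ=−ln(0.1569)/23.435=0.079 → t=0.344; u2·a0=0.6540·23.435=15.326; a1+…+a3=4.852 < 15.326 ≤ a1+…+a4=21.538 → R4 fires; R=3 M=7 Z=9 C=7 X=4
Draw 11: a1=3.213, a2=1.925, a3=0.448, a4=19.467, a5=1.897, a0=26.950; τ=−ln(0.8414)/26.950=0.006 → t=0.350; u2·a0=0.0861·26.950=2.320 ≤ a1=3.213 → R1 fires; R=3 M=8 Z=11 C=6 X=4
Draw 12: a1=2.754, a2=1.650, a3=0.512, a4=20.394, a5=2.168, a0=27.478; τ=−ln(0.5473)/27.478=0.022 → t=0.372; u2·a0=0.9196·27.478=25.269; a1+…+a3=4.916 < 25.269 ≤ a1+…+a4=25.310 → R4 fires; R=3 M=8 Z=11 C=7 X=4
Draw 13: a1=3.213, a2=1.925, a3=0.512, a4=23.793, a5=2.168, a0=31.611; τ=−ln(0.5816)/31.611=0.017 → t=0.389 > T=0.38: stop.
Z first becomes ≥ 7 when it reaches 7 at the event at t=0.229.

Threshold first reached at t = 0.229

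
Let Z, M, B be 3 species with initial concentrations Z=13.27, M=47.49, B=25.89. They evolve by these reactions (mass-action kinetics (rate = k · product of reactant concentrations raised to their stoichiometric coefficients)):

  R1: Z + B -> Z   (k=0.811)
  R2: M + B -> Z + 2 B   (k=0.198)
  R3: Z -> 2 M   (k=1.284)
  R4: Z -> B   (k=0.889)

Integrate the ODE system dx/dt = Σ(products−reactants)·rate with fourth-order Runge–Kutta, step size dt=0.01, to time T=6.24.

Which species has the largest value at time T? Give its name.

RK4 with dt=0.01: 624 steps to T=6.24. Trajectory (selected grid times):
t=0.00: Z=13.27 M=47.49 B=25.89
t=0.69: Z=16.27 M=50.08 B=3.22
t=1.39: Z=18.13 M=52.93 B=3.92
t=2.08: Z=19.30 M=56.86 B=3.90
t=2.77: Z=20.69 M=60.92 B=3.90
t=3.47: Z=22.19 M=65.34 B=3.90
t=4.16: Z=23.78 M=70.01 B=3.90
t=4.85: Z=25.48 M=75.02 B=3.90
t=5.55: Z=27.33 M=80.47 B=3.90
t=6.24: Z=29.29 M=86.23 B=3.90
At T=6.24: Z=29.29 M=86.23 B=3.90; the largest is M.

Dominant species at T: M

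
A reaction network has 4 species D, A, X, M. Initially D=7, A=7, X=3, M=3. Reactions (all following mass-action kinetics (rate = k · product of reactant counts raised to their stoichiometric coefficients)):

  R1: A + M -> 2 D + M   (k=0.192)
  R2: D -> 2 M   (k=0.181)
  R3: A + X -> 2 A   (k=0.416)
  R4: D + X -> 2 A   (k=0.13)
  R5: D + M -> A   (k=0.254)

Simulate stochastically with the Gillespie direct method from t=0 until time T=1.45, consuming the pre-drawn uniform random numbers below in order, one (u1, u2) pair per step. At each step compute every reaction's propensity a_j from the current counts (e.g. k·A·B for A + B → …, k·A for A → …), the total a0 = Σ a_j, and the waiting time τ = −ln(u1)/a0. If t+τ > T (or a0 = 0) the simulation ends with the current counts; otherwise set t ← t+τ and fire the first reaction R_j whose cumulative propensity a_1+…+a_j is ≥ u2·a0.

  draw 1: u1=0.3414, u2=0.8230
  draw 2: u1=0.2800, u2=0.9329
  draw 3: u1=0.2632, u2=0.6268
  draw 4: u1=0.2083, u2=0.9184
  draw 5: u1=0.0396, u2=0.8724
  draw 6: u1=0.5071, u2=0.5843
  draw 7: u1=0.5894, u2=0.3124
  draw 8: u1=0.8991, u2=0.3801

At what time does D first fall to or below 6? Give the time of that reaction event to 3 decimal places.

t=0.000: D=7 A=7 X=3 M=3
Draw 1: a1=4.032, a2=1.267, a3=8.736, a4=2.730, a5=5.334, a0=22.099; τ=−ln(0.3414)/22.099=0.049 → t=0.049; u2·a0=0.8230·22.099=18.187; a1+…+a4=16.765 < 18.187 ≤ a1+…+a5=22.099 → R5 fires; D=6 A=8 X=3 M=2
Draw 2: a1=3.072, a2=1.086, a3=9.984, a4=2.340, a5=3.048, a0=19.530; τ=−ln(0.2800)/19.530=0.065 → t=0.114; u2·a0=0.9329·19.530=18.220; a1+…+a4=16.482 < 18.220 ≤ a1+…+a5=19.530 → R5 fires; D=5 A=9 X=3 M=1
Draw 3: a1=1.728, a2=0.905, a3=11.232, a4=1.950, a5=1.270, a0=17.085; τ=−ln(0.2632)/17.085=0.078 → t=0.192; u2·a0=0.6268·17.085=10.709; a1+a2=2.633 < 10.709 ≤ a1+…+a3=13.865 → R3 fires; D=5 A=10 X=2 M=1
Draw 4: a1=1.920, a2=0.905, a3=8.320, a4=1.300, a5=1.270, a0=13.715; τ=−ln(0.2083)/13.715=0.114 → t=0.306; u2·a0=0.9184·13.715=12.596; a1+…+a4=12.445 < 12.596 ≤ a1+…+a5=13.715 → R5 fires; D=4 A=11 X=2 M=0
Draw 5: a1=0.000, a2=0.724, a3=9.152, a4=1.040, a5=0.000, a0=10.916; τ=−ln(0.0396)/10.916=0.296 → t=0.602; u2·a0=0.8724·10.916=9.523; a1+a2=0.724 < 9.523 ≤ a1+…+a3=9.876 → R3 fires; D=4 A=12 X=1 M=0
Draw 6: a1=0.000, a2=0.724, a3=4.992, a4=0.520, a5=0.000, a0=6.236; τ=−ln(0.5071)/6.236=0.109 → t=0.711; u2·a0=0.5843·6.236=3.644; a1+a2=0.724 < 3.644 ≤ a1+…+a3=5.716 → R3 fires; D=4 A=13 X=0 M=0
Draw 7: a1=0.000, a2=0.724, a3=0.000, a4=0.000, a5=0.000, a0=0.724; τ=−ln(0.5894)/0.724=0.730 → t=1.441; u2·a0=0.3124·0.724=0.226; a1=0.000 < 0.226 ≤ a1+a2=0.724 → R2 fires; D=3 A=13 X=0 M=2
Draw 8: a1=4.992, a2=0.543, a3=0.000, a4=0.000, a5=1.524, a0=7.059; τ=−ln(0.8991)/7.059=0.015 → t=1.456 > T=1.45: stop.
D first becomes ≤ 6 when it reaches 6 at the event at t=0.049.

Threshold first reached at t = 0.049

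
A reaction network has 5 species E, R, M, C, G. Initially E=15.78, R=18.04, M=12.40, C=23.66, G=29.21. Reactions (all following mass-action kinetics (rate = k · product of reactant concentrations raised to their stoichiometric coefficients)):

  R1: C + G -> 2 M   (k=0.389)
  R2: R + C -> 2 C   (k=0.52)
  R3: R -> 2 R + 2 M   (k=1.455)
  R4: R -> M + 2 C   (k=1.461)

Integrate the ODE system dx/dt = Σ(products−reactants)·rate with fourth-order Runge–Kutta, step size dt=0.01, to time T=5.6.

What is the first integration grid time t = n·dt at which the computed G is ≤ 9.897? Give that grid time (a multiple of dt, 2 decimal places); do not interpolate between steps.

Threshold first reached at t = 0.13

RK4 with dt=0.01: 560 steps to T=5.6. Trajectory (selected grid times):
t=0.00: E=15.78 R=18.04 M=12.40 C=23.66 G=29.21
t=0.12: E=15.78 R=4.33 M=55.69 C=21.54 G=10.06
t=0.13: E=15.78 R=3.88 M=57.48 C=21.31 G=9.25
t=0.62: E=15.78 R=0.04 M=77.07 C=17.26 G=0.27
t=1.24: E=15.78 R=0.00 M=77.62 C=17.04 G=0.00
t=1.87: E=15.78 R=0.00 M=77.63 C=17.03 G=0.00
t=2.49: E=15.78 R=0.00 M=77.63 C=17.03 G=0.00
t=3.11: E=15.78 R=0.00 M=77.63 C=17.03 G=0.00
t=3.73: E=15.78 R=0.00 M=77.63 C=17.03 G=0.00
t=4.36: E=15.78 R=0.00 M=77.63 C=17.03 G=0.00
t=4.98: E=15.78 R=0.00 M=77.63 C=17.03 G=0.00
t=5.60: E=15.78 R=0.00 M=77.63 C=17.03 G=0.00
G(0.12)=10.057 > 9.897 but G(0.13)=9.253 ≤ 9.897, so the first grid time is t=0.13.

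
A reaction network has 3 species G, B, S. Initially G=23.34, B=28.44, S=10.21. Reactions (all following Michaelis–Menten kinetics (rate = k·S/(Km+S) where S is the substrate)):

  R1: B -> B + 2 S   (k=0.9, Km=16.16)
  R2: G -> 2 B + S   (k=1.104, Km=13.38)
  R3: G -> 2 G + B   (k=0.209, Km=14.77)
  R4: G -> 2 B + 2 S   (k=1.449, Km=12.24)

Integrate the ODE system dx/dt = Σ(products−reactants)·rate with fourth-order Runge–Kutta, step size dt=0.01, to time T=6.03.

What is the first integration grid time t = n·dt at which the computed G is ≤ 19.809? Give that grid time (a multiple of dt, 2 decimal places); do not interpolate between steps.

RK4 with dt=0.01: 603 steps to T=6.03. Trajectory (selected grid times):
t=0.00: G=23.34 B=28.44 S=10.21
t=0.67: G=22.33 B=30.72 S=12.72
t=1.34: G=21.33 B=32.97 S=15.22
t=2.01: G=20.35 B=35.17 S=17.71
t=2.38: G=19.82 B=36.37 S=19.08
t=2.39: G=19.80 B=36.41 S=19.12
t=2.68: G=19.39 B=37.34 S=20.19
t=3.35: G=18.44 B=39.46 S=22.65
t=4.02: G=17.52 B=41.54 S=25.09
t=4.69: G=16.61 B=43.58 S=27.51
t=5.36: G=15.73 B=45.56 S=29.91
t=6.03: G=14.87 B=47.50 S=32.28
G(2.38)=19.816 > 19.809 but G(2.39)=19.802 ≤ 19.809, so the first grid time is t=2.39.

Threshold first reached at t = 2.39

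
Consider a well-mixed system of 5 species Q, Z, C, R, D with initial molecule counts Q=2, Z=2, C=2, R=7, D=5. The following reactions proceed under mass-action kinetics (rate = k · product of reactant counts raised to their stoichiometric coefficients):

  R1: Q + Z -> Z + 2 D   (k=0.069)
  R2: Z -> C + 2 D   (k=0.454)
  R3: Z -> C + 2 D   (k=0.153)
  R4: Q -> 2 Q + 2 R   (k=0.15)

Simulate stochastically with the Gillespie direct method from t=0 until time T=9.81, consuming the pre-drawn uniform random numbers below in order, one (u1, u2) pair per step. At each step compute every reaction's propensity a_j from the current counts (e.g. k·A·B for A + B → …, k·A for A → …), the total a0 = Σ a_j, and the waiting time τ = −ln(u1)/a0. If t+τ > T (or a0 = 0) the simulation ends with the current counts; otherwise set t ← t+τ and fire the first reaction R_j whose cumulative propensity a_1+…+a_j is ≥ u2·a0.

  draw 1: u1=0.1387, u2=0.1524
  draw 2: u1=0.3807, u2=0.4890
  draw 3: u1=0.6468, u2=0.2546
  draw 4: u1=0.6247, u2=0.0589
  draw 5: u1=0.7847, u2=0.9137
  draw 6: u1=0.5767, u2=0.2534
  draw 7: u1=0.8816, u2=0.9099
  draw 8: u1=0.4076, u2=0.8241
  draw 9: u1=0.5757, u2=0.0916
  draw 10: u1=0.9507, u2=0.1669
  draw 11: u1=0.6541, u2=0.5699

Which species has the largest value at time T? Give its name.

t=0.000: Q=2 Z=2 C=2 R=7 D=5
Draw 1: a1=0.276, a2=0.908, a3=0.306, a4=0.300, a0=1.790; τ=−ln(0.1387)/1.790=1.104 → t=1.104; u2·a0=0.1524·1.790=0.273 ≤ a1=0.276 → R1 fires; Q=1 Z=2 C=2 R=7 D=7
Draw 2: a1=0.138, a2=0.908, a3=0.306, a4=0.150, a0=1.502; τ=−ln(0.3807)/1.502=0.643 → t=1.747; u2·a0=0.4890·1.502=0.734; a1=0.138 < 0.734 ≤ a1+a2=1.046 → R2 fires; Q=1 Z=1 C=3 R=7 D=9
Draw 3: a1=0.069, a2=0.454, a3=0.153, a4=0.150, a0=0.826; τ=−ln(0.6468)/0.826=0.528 → t=2.274; u2·a0=0.2546·0.826=0.210; a1=0.069 < 0.210 ≤ a1+a2=0.523 → R2 fires; Q=1 Z=0 C=4 R=7 D=11
Draw 4: a1=0.000, a2=0.000, a3=0.000, a4=0.150, a0=0.150; τ=−ln(0.6247)/0.150=3.137 → t=5.411; u2·a0=0.0589·0.150=0.009; a1+…+a3=0.000 < 0.009 ≤ a1+…+a4=0.150 → R4 fires; Q=2 Z=0 C=4 R=9 D=11
Draw 5: a1=0.000, a2=0.000, a3=0.000, a4=0.300, a0=0.300; τ=−ln(0.7847)/0.300=0.808 → t=6.219; u2·a0=0.9137·0.300=0.274; a1+…+a3=0.000 < 0.274 ≤ a1+…+a4=0.300 → R4 fires; Q=3 Z=0 C=4 R=11 D=11
Draw 6: a1=0.000, a2=0.000, a3=0.000, a4=0.450, a0=0.450; τ=−ln(0.5767)/0.450=1.223 → t=7.442; u2·a0=0.2534·0.450=0.114; a1+…+a3=0.000 < 0.114 ≤ a1+…+a4=0.450 → R4 fires; Q=4 Z=0 C=4 R=13 D=11
Draw 7: a1=0.000, a2=0.000, a3=0.000, a4=0.600, a0=0.600; τ=−ln(0.8816)/0.600=0.210 → t=7.652; u2·a0=0.9099·0.600=0.546; a1+…+a3=0.000 < 0.546 ≤ a1+…+a4=0.600 → R4 fires; Q=5 Z=0 C=4 R=15 D=11
Draw 8: a1=0.000, a2=0.000, a3=0.000, a4=0.750, a0=0.750; τ=−ln(0.4076)/0.750=1.197 → t=8.849; u2·a0=0.8241·0.750=0.618; a1+…+a3=0.000 < 0.618 ≤ a1+…+a4=0.750 → R4 fires; Q=6 Z=0 C=4 R=17 D=11
Draw 9: a1=0.000, a2=0.000, a3=0.000, a4=0.900, a0=0.900; τ=−ln(0.5757)/0.900=0.614 → t=9.462; u2·a0=0.0916·0.900=0.082; a1+…+a3=0.000 < 0.082 ≤ a1+…+a4=0.900 → R4 fires; Q=7 Z=0 C=4 R=19 D=11
Draw 10: a1=0.000, a2=0.000, a3=0.000, a4=1.050, a0=1.050; τ=−ln(0.9507)/1.050=0.048 → t=9.510; u2·a0=0.1669·1.050=0.175; a1+…+a3=0.000 < 0.175 ≤ a1+…+a4=1.050 → R4 fires; Q=8 Z=0 C=4 R=21 D=11
Draw 11: a1=0.000, a2=0.000, a3=0.000, a4=1.200, a0=1.200; τ=−ln(0.6541)/1.200=0.354 → t=9.864 > T=9.81: stop.
At T=9.81: Q=8 Z=0 C=4 R=21 D=11; the largest is R.

Dominant species at T: R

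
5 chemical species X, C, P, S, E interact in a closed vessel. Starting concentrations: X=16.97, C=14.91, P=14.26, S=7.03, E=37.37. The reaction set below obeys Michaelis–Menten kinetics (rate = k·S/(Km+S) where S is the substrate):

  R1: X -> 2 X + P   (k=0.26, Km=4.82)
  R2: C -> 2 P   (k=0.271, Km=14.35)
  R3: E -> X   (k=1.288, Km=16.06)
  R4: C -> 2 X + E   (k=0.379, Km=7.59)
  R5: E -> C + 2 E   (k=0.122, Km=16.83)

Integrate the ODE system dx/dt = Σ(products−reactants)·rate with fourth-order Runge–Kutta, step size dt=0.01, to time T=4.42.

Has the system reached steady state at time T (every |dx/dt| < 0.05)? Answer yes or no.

RK4 with dt=0.01: 442 steps to T=4.42. Trajectory (selected grid times):
t=0.00: X=16.97 C=14.91 P=14.26 S=7.03 E=37.37
t=0.49: X=17.76 C=14.76 P=14.49 S=7.03 E=37.09
t=0.98: X=18.54 C=14.61 P=14.73 S=7.03 E=36.82
t=1.47: X=19.33 C=14.46 P=14.96 S=7.03 E=36.54
t=1.96: X=20.11 C=14.32 P=15.20 S=7.03 E=36.27
t=2.46: X=20.91 C=14.17 P=15.44 S=7.03 E=35.98
t=2.95: X=21.69 C=14.02 P=15.68 S=7.03 E=35.71
t=3.44: X=22.47 C=13.88 P=15.91 S=7.03 E=35.44
t=3.93: X=23.25 C=13.73 P=16.15 S=7.03 E=35.16
t=4.42: X=24.03 C=13.59 P=16.38 S=7.03 E=34.89
Rates at T: R1=0.2166, R2=0.1318, R3=0.8820, R4=0.2432, R5=0.0823
dx/dt at T (Σ net stoichiometry × rate): X=+1.5849, C=-0.2927, P=+0.4802, S=+0.0000, E=-0.5565
Largest |dx/dt| is |+1.5849| (X) ≥ 0.05 → not steady.

Steady state at T: no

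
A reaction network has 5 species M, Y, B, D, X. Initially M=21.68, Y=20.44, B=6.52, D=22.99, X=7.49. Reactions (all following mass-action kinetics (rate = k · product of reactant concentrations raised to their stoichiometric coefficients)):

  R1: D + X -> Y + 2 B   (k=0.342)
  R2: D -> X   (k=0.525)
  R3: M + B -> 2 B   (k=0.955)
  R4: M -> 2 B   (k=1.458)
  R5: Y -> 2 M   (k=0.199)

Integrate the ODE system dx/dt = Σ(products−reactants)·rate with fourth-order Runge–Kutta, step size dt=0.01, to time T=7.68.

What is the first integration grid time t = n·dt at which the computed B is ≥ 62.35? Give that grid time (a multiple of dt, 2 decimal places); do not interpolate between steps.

RK4 with dt=0.01: 768 steps to T=7.68. Trajectory (selected grid times):
t=0.00: M=21.68 Y=20.44 B=6.52 D=22.99 X=7.49
t=0.85: M=0.18 Y=27.09 B=60.92 D=6.60 X=1.72
t=0.92: M=0.18 Y=26.97 B=62.21 D=6.11 X=1.70
t=0.93: M=0.18 Y=26.95 B=62.39 D=6.04 X=1.69
t=1.71: M=0.14 Y=24.70 B=74.20 D=2.60 X=1.59
t=2.56: M=0.11 Y=21.57 B=83.78 D=1.05 X=1.57
t=3.41: M=0.08 Y=18.50 B=91.32 D=0.43 X=1.56
t=4.27: M=0.07 Y=15.71 B=97.53 D=0.17 X=1.56
t=5.12: M=0.05 Y=13.31 B=102.62 D=0.07 X=1.56
t=5.97: M=0.04 Y=11.26 B=106.88 D=0.03 X=1.56
t=6.83: M=0.04 Y=9.49 B=110.49 D=0.01 X=1.56
t=7.68: M=0.03 Y=8.02 B=113.50 D=0.00 X=1.56
B(0.92)=62.211 < 62.35 but B(0.93)=62.392 ≥ 62.35, so the first grid time is t=0.93.

Threshold first reached at t = 0.93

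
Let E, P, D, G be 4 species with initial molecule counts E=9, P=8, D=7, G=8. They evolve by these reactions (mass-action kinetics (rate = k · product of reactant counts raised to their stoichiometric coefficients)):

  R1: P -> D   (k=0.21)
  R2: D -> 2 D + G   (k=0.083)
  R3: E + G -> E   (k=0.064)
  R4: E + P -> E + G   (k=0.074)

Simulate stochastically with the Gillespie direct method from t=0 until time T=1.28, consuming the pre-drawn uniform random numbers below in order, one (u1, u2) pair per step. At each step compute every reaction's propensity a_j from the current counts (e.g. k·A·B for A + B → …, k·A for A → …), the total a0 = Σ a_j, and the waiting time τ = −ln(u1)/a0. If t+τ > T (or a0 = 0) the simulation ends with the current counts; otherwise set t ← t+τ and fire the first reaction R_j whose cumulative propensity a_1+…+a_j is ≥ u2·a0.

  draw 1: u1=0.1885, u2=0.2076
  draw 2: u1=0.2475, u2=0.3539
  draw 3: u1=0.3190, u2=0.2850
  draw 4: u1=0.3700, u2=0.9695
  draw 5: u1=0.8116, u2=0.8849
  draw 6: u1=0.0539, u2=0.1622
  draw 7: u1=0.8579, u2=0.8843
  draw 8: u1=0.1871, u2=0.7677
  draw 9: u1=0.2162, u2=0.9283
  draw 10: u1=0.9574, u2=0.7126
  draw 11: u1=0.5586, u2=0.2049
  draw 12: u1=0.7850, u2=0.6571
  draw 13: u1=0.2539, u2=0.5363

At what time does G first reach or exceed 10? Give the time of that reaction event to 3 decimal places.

t=0.000: E=9 P=8 D=7 G=8
Draw 1: a1=1.680, a2=0.581, a3=4.608, a4=5.328, a0=12.197; τ=−ln(0.1885)/12.197=0.137 → t=0.137; u2·a0=0.2076·12.197=2.532; a1+a2=2.261 < 2.532 ≤ a1+…+a3=6.869 → R3 fires; E=9 P=8 D=7 G=7
Draw 2: a1=1.680, a2=0.581, a3=4.032, a4=5.328, a0=11.621; τ=−ln(0.2475)/11.621=0.120 → t=0.257; u2·a0=0.3539·11.621=4.113; a1+a2=2.261 < 4.113 ≤ a1+…+a3=6.293 → R3 fires; E=9 P=8 D=7 G=6
Draw 3: a1=1.680, a2=0.581, a3=3.456, a4=5.328, a0=11.045; τ=−ln(0.3190)/11.045=0.103 → t=0.360; u2·a0=0.2850·11.045=3.148; a1+a2=2.261 < 3.148 ≤ a1+…+a3=5.717 → R3 fires; E=9 P=8 D=7 G=5
Draw 4: a1=1.680, a2=0.581, a3=2.880, a4=5.328, a0=10.469; τ=−ln(0.3700)/10.469=0.095 → t=0.455; u2·a0=0.9695·10.469=10.150; a1+…+a3=5.141 < 10.150 ≤ a1+…+a4=10.469 → R4 fires; E=9 P=7 D=7 G=6
Draw 5: a1=1.470, a2=0.581, a3=3.456, a4=4.662, a0=10.169; τ=−ln(0.8116)/10.169=0.021 → t=0.476; u2·a0=0.8849·10.169=8.999; a1+…+a3=5.507 < 8.999 ≤ a1+…+a4=10.169 → R4 fires; E=9 P=6 D=7 G=7
Draw 6: a1=1.260, a2=0.581, a3=4.032, a4=3.996, a0=9.869; τ=−ln(0.0539)/9.869=0.296 → t=0.772; u2·a0=0.1622·9.869=1.601; a1=1.260 < 1.601 ≤ a1+a2=1.841 → R2 fires; E=9 P=6 D=8 G=8
Draw 7: a1=1.260, a2=0.664, a3=4.608, a4=3.996, a0=10.528; τ=−ln(0.8579)/10.528=0.015 → t=0.786; u2·a0=0.8843·10.528=9.310; a1+…+a3=6.532 < 9.310 ≤ a1+…+a4=10.528 → R4 fires; E=9 P=5 D=8 G=9
Draw 8: a1=1.050, a2=0.664, a3=5.184, a4=3.330, a0=10.228; τ=−ln(0.1871)/10.228=0.164 → t=0.950; u2·a0=0.7677·10.228=7.852; a1+…+a3=6.898 < 7.852 ≤ a1+…+a4=10.228 → R4 fires; E=9 P=4 D=8 G=10
Draw 9: a1=0.840, a2=0.664, a3=5.760, a4=2.664, a0=9.928; τ=−ln(0.2162)/9.928=0.154 → t=1.105; u2·a0=0.9283·9.928=9.216; a1+…+a3=7.264 < 9.216 ≤ a1+…+a4=9.928 → R4 fires; E=9 P=3 D=8 G=11
Draw 10: a1=0.630, a2=0.664, a3=6.336, a4=1.998, a0=9.628; τ=−ln(0.9574)/9.628=0.005 → t=1.109; u2·a0=0.7126·9.628=6.861; a1+a2=1.294 < 6.861 ≤ a1+…+a3=7.630 → R3 fires; E=9 P=3 D=8 G=10
Draw 11: a1=0.630, a2=0.664, a3=5.760, a4=1.998, a0=9.052; τ=−ln(0.5586)/9.052=0.064 → t=1.173; u2·a0=0.2049·9.052=1.855; a1+a2=1.294 < 1.855 ≤ a1+…+a3=7.054 → R3 fires; E=9 P=3 D=8 G=9
Draw 12: a1=0.630, a2=0.664, a3=5.184, a4=1.998, a0=8.476; τ=−ln(0.7850)/8.476=0.029 → t=1.202; u2·a0=0.6571·8.476=5.570; a1+a2=1.294 < 5.570 ≤ a1+…+a3=6.478 → R3 fires; E=9 P=3 D=8 G=8
Draw 13: a1=0.630, a2=0.664, a3=4.608, a4=1.998, a0=7.900; τ=−ln(0.2539)/7.900=0.174 → t=1.375 > T=1.28: stop.
G first becomes ≥ 10 when it reaches 10 at the event at t=0.950.

Threshold first reached at t = 0.950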